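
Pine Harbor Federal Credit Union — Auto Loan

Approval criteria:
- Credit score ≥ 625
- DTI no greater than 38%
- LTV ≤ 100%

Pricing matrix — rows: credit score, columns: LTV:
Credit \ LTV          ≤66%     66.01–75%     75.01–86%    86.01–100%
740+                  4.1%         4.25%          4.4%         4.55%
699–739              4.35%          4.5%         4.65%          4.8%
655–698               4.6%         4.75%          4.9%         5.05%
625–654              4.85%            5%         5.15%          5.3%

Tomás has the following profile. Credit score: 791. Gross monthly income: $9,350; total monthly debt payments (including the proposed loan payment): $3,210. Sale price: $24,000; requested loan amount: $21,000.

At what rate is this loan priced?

4.55%

Credit score 791 ≥ 625; DTI = 3,210/9,350 = 34.3% ≤ 38%
LTV: 21,000 ÷ 24,000 = 87.5%, within 100% cap
Row: 791 falls in 740+. Column: 87.5% falls in 86.01–100%. Rate = 4.55%.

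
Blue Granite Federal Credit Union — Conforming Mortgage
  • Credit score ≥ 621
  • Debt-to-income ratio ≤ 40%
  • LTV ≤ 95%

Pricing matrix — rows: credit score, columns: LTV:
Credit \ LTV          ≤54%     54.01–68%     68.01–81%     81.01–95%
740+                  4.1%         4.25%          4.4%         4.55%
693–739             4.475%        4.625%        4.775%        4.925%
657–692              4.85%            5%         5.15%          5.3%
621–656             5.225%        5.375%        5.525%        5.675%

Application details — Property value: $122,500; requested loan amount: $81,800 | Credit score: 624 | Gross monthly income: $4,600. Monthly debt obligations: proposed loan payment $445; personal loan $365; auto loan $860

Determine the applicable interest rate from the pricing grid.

Credit score 624 ≥ 621; Total monthly debts = (445 + 365 + 860) = 1,670. Debt-to-income = 1,670/4,600 = 36.3% — meets 40% limit
Loan-to-value = 81,800/122,500 = 66.8% — pass (95% max)
Credit 624 → row 621–656; LTV 66.8% → column 54.01–68%. Grid cell → 5.375%.

5.375%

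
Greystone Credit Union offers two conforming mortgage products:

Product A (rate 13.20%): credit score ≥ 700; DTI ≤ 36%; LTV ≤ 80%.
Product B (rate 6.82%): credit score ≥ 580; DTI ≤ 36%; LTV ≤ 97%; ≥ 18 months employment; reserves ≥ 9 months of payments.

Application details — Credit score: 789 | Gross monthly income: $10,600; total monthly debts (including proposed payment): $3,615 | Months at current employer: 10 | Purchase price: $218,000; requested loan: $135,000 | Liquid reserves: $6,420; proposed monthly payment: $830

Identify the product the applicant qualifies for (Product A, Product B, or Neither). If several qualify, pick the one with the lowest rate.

Product A

DTI = 3,615/10,600 = 34.1%.
LTV = 135,000/218,000 = 61.9%.
Reserves = 6,420/830 = 7.7 months.
Product A: score 789 ≥ 700; DTI 34.1% ≤ 36%; LTV 61.9% ≤ 80% → qualifies.
Product B: score 789 ≥ 580; DTI 34.1% ≤ 36%; LTV 61.9% ≤ 97%; employment 10 < 18 mo; reserves 7.7 < 9 mo → does not qualify.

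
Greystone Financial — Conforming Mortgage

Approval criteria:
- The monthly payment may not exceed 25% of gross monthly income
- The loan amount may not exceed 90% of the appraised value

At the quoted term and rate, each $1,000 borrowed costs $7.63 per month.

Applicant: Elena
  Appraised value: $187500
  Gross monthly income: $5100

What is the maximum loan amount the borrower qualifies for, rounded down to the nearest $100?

Payment cap: 25% × $5,100 = $1,275/month.
At $7.63 per $1,000, that supports 1,275/7.63 × 1,000 ≈ $167,103 → $167,100.
LTV cap: 90% × $187,500 = $168,750 → $168,700.
Binding constraint: payment-to-income.

$167,100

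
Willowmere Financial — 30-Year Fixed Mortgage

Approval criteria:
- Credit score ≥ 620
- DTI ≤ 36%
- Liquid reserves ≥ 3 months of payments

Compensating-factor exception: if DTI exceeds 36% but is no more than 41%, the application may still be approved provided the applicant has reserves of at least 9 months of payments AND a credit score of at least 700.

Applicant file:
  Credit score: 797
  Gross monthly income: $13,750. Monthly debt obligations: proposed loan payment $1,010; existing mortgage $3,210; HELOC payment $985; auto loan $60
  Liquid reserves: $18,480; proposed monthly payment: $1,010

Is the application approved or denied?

Credit score 797 ≥ 620 (meets base)
Total debts = (1,010 + 3,210 + 985 + 60) = 5,265. DTI = 5,265/13,750 = 38.3% > 36% — standard DTI limit exceeded.
Reserves = 18,480/1,010 = 18.3 months ≥ 3
38.3% falls in the override range (36%–41%), so the compensating-factor test applies.
Override check — reserves: 18.3 mo (ok); score: 797 (ok).
Both compensating conditions met → exception applies.

Approved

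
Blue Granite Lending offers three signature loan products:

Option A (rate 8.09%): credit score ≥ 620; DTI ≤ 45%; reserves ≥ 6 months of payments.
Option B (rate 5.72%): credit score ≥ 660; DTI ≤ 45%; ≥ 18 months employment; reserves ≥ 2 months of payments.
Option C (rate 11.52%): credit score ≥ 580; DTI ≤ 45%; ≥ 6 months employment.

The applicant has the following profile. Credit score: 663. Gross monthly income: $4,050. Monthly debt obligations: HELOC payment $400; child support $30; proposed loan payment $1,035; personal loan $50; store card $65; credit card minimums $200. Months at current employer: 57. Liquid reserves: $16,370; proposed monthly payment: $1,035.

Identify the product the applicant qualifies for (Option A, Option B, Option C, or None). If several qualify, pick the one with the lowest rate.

Total debts = (400 + 30 + 1,035 + 50 + 65 + 200) = 1,780; DTI = 1,780/4,050 = 44%.
Reserves = 16,370/1,035 = 15.8 months.
Option A: score 663 ≥ 620; DTI 44% ≤ 45%; reserves 15.8 ≥ 6 mo → qualifies.
Option B: score 663 ≥ 660; DTI 44% ≤ 45%; employment 57 ≥ 18 mo; reserves 15.8 ≥ 2 mo → qualifies.
Option C: score 663 ≥ 580; DTI 44% ≤ 45%; employment 57 ≥ 6 mo → qualifies.
Qualifying: Option A, Option B, Option C. Lowest rate is 5.72% → Option B.

Option B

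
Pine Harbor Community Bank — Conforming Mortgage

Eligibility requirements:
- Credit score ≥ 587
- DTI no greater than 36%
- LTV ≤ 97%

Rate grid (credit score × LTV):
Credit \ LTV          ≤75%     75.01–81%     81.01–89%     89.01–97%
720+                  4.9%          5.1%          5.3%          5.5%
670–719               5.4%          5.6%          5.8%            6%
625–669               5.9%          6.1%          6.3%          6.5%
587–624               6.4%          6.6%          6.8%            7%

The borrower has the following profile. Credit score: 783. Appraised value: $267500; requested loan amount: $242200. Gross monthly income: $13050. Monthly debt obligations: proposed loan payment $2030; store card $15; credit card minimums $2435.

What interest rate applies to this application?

5.5%

Credit score 783 ≥ 587; Total monthly debts = (2,030 + 15 + 2,435) = 4,480. DTI: 4,480 ÷ 13,050 = 34.3%, within the 36% cap
LTV = 242,200/267,500 = 90.5% ≤ 97%
Row: 783 falls in 720+. Column: 90.5% falls in 89.01–97%. Rate = 5.5%.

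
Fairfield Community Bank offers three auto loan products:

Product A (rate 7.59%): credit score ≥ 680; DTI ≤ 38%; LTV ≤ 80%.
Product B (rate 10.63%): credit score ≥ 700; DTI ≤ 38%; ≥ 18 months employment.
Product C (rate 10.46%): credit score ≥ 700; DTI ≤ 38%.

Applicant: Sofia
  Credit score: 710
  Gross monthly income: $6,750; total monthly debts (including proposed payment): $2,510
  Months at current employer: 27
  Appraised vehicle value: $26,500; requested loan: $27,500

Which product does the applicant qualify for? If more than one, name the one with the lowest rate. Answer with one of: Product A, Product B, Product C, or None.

DTI = 2,510/6,750 = 37.2%.
LTV = 27,500/26,500 = 103.8%.
Product A: score 710 ≥ 680; DTI 37.2% ≤ 38%; LTV 103.8% > 80% → does not qualify.
Product B: score 710 ≥ 700; DTI 37.2% ≤ 38%; employment 27 ≥ 18 mo → qualifies.
Product C: score 710 ≥ 700; DTI 37.2% ≤ 38% → qualifies.
Qualifying: Product B, Product C. Lowest rate is 10.46% → Product C.

Product C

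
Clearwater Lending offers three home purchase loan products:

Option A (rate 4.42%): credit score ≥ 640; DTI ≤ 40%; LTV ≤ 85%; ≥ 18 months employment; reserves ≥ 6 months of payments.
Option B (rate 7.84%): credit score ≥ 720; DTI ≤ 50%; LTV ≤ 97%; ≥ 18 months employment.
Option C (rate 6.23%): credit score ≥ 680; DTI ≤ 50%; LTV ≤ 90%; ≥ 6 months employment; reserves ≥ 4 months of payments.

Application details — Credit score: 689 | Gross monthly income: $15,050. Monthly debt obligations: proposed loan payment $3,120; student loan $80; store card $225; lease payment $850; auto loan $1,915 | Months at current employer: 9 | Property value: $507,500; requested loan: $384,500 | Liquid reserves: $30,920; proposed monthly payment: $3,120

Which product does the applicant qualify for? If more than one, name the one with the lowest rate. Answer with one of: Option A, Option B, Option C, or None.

Total debts = (3,120 + 80 + 225 + 850 + 1,915) = 6,190; DTI = 6,190/15,050 = 41.1%.
LTV = 384,500/507,500 = 75.8%.
Reserves = 30,920/3,120 = 9.9 months.
Option A: score 689 ≥ 640; DTI 41.1% > 40%; LTV 75.8% ≤ 85%; employment 9 < 18 mo; reserves 9.9 ≥ 6 mo → does not qualify.
Option B: score 689 < 720; DTI 41.1% ≤ 50%; LTV 75.8% ≤ 97%; employment 9 < 18 mo → does not qualify.
Option C: score 689 ≥ 680; DTI 41.1% ≤ 50%; LTV 75.8% ≤ 90%; employment 9 ≥ 6 mo; reserves 9.9 ≥ 4 mo → qualifies.

Option C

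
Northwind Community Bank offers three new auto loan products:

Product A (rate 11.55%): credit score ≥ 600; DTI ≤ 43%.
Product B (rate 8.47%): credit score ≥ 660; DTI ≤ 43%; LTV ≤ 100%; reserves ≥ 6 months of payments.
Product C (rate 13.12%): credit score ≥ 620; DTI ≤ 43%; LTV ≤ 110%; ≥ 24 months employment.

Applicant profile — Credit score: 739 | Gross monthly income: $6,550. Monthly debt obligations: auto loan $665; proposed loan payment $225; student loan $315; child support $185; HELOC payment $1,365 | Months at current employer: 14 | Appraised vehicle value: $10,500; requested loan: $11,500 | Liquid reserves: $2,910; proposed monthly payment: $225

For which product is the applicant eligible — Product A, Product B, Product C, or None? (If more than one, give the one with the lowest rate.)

Total debts = (665 + 225 + 315 + 185 + 1,365) = 2,755; DTI = 2,755/6,550 = 42.1%.
LTV = 11,500/10,500 = 109.5%.
Reserves = 2,910/225 = 12.9 months.
Product A: score 739 ≥ 600; DTI 42.1% ≤ 43% → qualifies.
Product B: score 739 ≥ 660; DTI 42.1% ≤ 43%; LTV 109.5% > 100%; reserves 12.9 ≥ 6 mo → does not qualify.
Product C: score 739 ≥ 620; DTI 42.1% ≤ 43%; LTV 109.5% ≤ 110%; employment 14 < 24 mo → does not qualify.

Product A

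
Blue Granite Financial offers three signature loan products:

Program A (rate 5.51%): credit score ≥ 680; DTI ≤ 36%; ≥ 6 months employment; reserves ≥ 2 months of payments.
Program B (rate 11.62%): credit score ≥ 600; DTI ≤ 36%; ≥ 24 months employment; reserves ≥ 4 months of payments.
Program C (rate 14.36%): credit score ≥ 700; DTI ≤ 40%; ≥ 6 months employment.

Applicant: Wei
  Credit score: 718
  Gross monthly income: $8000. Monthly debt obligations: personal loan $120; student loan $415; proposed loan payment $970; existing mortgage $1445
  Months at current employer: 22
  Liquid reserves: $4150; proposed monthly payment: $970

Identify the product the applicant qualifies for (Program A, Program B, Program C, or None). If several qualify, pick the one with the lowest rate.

Total debts = (120 + 415 + 970 + 1,445) = 2,950; DTI = 2,950/8,000 = 36.9%.
Reserves = 4,150/970 = 4.3 months.
Program A: score 718 ≥ 680; DTI 36.9% > 36%; employment 22 ≥ 6 mo; reserves 4.3 ≥ 2 mo → does not qualify.
Program B: score 718 ≥ 600; DTI 36.9% > 36%; employment 22 < 24 mo; reserves 4.3 ≥ 4 mo → does not qualify.
Program C: score 718 ≥ 700; DTI 36.9% ≤ 40%; employment 22 ≥ 6 mo → qualifies.

Program C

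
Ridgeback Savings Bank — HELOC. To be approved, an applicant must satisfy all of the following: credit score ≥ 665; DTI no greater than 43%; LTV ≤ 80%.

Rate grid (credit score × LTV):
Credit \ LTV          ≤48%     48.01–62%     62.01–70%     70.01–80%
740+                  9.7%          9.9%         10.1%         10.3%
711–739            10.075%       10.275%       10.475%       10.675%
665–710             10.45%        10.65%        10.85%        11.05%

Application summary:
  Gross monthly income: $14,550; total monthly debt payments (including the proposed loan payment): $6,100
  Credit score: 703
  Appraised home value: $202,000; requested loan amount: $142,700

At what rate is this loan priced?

11.05%

Credit score 703 ≥ 665; DTI: 6,100 ÷ 14,550 = 41.9%, within the 43% cap
Loan-to-value = 142,700/202,000 = 70.6% — pass (80% max)
Credit 703 → row 665–710; LTV 70.6% → column 70.01–80%. Grid cell → 11.05%.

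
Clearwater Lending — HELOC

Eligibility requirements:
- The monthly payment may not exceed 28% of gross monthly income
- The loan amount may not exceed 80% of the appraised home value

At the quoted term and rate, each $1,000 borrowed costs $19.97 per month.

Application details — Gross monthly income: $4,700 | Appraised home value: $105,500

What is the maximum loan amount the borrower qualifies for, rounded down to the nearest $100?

$65,800

Payment cap: 28% × $4,700 = $1,316/month.
At $19.97 per $1,000, that supports 1,316/19.97 × 1,000 ≈ $65,898 → $65,800.
LTV cap: 80% × $105,500 = $84,400 → $84,400.
Binding constraint: payment-to-income.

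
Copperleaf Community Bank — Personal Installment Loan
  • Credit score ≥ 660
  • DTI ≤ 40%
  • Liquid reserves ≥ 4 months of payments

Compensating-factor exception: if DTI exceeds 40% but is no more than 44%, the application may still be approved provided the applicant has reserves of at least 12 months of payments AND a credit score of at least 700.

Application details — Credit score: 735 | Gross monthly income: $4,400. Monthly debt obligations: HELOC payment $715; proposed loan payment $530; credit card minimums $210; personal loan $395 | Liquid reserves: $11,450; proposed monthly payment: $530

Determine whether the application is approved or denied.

Credit score 735 ≥ 660 (meets base)
Total debts = (715 + 530 + 210 + 395) = 1,850. DTI = 1,850/4,400 = 42% > 40% — standard DTI limit exceeded.
Liquid reserves cover 11,450/530 = 21.6 months — ≥ 4 required
DTI 42% is within the 40%–44% exception band; checking compensating factors.
Override check — reserves: 21.6 mo (ok); score: 735 (ok).
Both override conditions satisfied; DTI exception granted.

Approved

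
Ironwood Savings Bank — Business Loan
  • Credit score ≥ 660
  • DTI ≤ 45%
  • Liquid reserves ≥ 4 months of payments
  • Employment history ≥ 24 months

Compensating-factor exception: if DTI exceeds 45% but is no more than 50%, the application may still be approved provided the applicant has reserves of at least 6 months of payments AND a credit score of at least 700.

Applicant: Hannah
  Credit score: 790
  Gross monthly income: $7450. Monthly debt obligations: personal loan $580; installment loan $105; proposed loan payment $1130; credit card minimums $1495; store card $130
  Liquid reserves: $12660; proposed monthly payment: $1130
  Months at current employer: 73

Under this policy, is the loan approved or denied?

Approved

Credit score 790 ≥ 660 (meets base)
Total debts = (580 + 105 + 1,130 + 1,495 + 130) = 3,440. DTI = 3,440/7,450 = 46.2% > 45% — standard DTI limit exceeded.
Reserves: 12,660 ÷ 1,130 = 11.2 months (meets 4-month minimum)
Employment 73 ≥ 24 months
DTI 46.2% is within the 45%–50% exception band; checking compensating factors.
Reserves 11.2 ≥ 6 months; credit score 790 ≥ 700.
Both compensating conditions met → exception applies.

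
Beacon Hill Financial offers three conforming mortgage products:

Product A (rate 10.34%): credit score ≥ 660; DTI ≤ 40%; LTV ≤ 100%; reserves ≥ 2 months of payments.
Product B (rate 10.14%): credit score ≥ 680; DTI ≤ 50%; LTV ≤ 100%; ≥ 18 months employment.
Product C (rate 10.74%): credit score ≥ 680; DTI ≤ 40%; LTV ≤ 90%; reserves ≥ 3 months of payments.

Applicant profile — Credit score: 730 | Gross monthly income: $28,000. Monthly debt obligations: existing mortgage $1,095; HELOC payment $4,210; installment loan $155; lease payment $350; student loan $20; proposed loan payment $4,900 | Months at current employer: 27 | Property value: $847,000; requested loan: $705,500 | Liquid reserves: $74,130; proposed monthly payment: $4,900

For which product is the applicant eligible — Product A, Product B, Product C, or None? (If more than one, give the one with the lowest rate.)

Total debts = (1,095 + 4,210 + 155 + 350 + 20 + 4,900) = 10,730; DTI = 10,730/28,000 = 38.3%.
LTV = 705,500/847,000 = 83.3%.
Reserves = 74,130/4,900 = 15.1 months.
Product A: score 730 ≥ 660; DTI 38.3% ≤ 40%; LTV 83.3% ≤ 100%; reserves 15.1 ≥ 2 mo → qualifies.
Product B: score 730 ≥ 680; DTI 38.3% ≤ 50%; LTV 83.3% ≤ 100%; employment 27 ≥ 18 mo → qualifies.
Product C: score 730 ≥ 680; DTI 38.3% ≤ 40%; LTV 83.3% ≤ 90%; reserves 15.1 ≥ 3 mo → qualifies.
Qualifying: Product A, Product B, Product C. Lowest rate is 10.14% → Product B.

Product B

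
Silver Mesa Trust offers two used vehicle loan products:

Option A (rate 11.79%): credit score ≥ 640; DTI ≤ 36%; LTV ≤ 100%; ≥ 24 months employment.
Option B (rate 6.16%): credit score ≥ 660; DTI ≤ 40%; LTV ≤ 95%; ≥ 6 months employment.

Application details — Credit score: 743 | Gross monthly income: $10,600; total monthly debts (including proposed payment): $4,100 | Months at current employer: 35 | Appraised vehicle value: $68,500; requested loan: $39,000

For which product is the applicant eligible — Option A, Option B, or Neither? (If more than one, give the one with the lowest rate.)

DTI = 4,100/10,600 = 38.7%.
LTV = 39,000/68,500 = 56.9%.
Option A: score 743 ≥ 640; DTI 38.7% > 36%; LTV 56.9% ≤ 100%; employment 35 ≥ 24 mo → does not qualify.
Option B: score 743 ≥ 660; DTI 38.7% ≤ 40%; LTV 56.9% ≤ 95%; employment 35 ≥ 6 mo → qualifies.

Option B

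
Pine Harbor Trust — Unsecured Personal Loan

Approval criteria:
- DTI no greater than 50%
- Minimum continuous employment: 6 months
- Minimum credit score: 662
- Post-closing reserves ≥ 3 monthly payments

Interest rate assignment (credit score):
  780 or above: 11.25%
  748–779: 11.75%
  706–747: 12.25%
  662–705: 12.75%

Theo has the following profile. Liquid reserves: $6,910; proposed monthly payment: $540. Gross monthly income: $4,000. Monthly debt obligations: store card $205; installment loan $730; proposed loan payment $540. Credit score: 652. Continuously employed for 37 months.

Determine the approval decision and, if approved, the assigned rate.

Denied

Credit score 652 < 662 (below minimum)
Employment 37 ≥ 6 months
Total monthly debts = (205 + 730 + 540) = 1,475. Debt-to-income = 1,475/4,000 = 36.9% — meets 50% limit
Reserves: 6,910 ÷ 540 = 12.8 months (meets 3-month minimum)
Not all requirements met → denied.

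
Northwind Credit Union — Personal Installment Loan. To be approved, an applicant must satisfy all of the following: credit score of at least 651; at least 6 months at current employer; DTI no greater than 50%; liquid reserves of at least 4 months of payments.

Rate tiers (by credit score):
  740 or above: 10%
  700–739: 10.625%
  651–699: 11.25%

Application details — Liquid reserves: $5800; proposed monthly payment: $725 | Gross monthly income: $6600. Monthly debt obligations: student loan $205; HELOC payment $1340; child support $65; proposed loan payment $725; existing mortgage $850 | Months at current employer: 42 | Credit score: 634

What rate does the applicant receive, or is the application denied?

Credit score 634 < 651 (below minimum)
Total monthly debts = (205 + 1,340 + 65 + 725 + 850) = 3,185. DTI = 3,185/6,600 = 48.3% ≤ 50%
Liquid reserves cover 5,800/725 = 8.0 months — ≥ 4 required
Employment 42 ≥ 6 months
Not all requirements met → denied.

Denied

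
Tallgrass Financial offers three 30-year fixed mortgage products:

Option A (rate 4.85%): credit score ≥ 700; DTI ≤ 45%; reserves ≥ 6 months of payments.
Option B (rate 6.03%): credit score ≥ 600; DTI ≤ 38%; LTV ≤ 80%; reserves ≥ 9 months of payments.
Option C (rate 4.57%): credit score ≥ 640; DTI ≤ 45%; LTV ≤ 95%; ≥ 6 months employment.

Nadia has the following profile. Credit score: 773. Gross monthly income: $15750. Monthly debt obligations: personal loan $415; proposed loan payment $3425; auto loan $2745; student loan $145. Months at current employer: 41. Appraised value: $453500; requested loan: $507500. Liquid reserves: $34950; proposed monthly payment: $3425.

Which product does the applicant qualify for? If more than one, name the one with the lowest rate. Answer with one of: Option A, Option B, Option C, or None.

Option A

Total debts = (415 + 3,425 + 2,745 + 145) = 6,730; DTI = 6,730/15,750 = 42.7%.
LTV = 507,500/453,500 = 111.9%.
Reserves = 34,950/3,425 = 10.2 months.
Option A: score 773 ≥ 700; DTI 42.7% ≤ 45%; reserves 10.2 ≥ 6 mo → qualifies.
Option B: score 773 ≥ 600; DTI 42.7% > 38%; LTV 111.9% > 80%; reserves 10.2 ≥ 9 mo → does not qualify.
Option C: score 773 ≥ 640; DTI 42.7% ≤ 45%; LTV 111.9% > 95%; employment 41 ≥ 6 mo → does not qualify.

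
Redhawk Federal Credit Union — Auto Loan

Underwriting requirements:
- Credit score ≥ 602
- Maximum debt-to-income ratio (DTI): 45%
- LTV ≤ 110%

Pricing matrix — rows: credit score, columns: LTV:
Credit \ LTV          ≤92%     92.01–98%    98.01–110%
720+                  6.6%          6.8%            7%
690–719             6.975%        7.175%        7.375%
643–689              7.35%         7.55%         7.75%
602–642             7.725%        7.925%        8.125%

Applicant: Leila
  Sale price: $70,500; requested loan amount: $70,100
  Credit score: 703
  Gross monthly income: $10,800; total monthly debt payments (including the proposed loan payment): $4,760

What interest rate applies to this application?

Credit score 703 ≥ 602; DTI: 4,760 ÷ 10,800 = 44.1%, within the 45% cap
LTV: 70,100 ÷ 70,500 = 99.4%, within 110% cap
Row: 703 falls in 690–719. Column: 99.4% falls in 98.01–110%. Rate = 7.375%.

7.375%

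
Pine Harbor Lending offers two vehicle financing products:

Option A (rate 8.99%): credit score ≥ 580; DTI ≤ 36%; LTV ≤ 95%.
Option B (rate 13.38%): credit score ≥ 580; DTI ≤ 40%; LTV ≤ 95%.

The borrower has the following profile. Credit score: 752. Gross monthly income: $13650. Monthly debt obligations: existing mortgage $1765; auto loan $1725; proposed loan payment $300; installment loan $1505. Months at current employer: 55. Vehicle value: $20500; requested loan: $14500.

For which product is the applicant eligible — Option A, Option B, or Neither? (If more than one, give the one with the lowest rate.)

Option B

Total debts = (1,765 + 1,725 + 300 + 1,505) = 5,295; DTI = 5,295/13,650 = 38.8%.
LTV = 14,500/20,500 = 70.7%.
Option A: score 752 ≥ 580; DTI 38.8% > 36%; LTV 70.7% ≤ 95% → does not qualify.
Option B: score 752 ≥ 580; DTI 38.8% ≤ 40%; LTV 70.7% ≤ 95% → qualifies.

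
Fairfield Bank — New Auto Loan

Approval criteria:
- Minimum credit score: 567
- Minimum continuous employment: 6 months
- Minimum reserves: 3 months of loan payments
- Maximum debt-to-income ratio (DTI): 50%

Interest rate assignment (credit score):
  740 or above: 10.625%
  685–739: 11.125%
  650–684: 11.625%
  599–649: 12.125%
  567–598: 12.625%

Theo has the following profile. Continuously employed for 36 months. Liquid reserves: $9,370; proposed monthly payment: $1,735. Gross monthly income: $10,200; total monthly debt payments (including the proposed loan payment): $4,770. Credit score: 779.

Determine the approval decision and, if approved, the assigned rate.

Credit score 779 ≥ 567 (meets minimum)
Debt-to-income = 4,770/10,200 = 46.8% — meets 50% limit
Reserves: 9,370 ÷ 1,735 = 5.4 months (meets 3-month minimum)
Employment 36 ≥ 6 months
All requirements met. Score 779 falls in the 740 or above tier → 10.625%.

Approved at 10.625%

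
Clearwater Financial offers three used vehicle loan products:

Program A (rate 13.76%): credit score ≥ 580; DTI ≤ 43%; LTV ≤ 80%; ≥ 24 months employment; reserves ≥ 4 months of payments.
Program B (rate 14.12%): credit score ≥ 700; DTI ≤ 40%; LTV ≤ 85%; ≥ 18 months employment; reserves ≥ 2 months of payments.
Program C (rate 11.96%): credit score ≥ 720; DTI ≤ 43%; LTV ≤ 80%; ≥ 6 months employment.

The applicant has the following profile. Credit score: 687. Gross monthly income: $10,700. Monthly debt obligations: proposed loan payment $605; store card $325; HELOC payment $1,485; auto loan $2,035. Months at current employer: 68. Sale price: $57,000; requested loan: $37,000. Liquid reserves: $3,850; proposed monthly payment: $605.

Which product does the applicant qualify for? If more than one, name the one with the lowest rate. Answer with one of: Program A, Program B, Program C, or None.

Program A

Total debts = (605 + 325 + 1,485 + 2,035) = 4,450; DTI = 4,450/10,700 = 41.6%.
LTV = 37,000/57,000 = 64.9%.
Reserves = 3,850/605 = 6.4 months.
Program A: score 687 ≥ 580; DTI 41.6% ≤ 43%; LTV 64.9% ≤ 80%; employment 68 ≥ 24 mo; reserves 6.4 ≥ 4 mo → qualifies.
Program B: score 687 < 700; DTI 41.6% > 40%; LTV 64.9% ≤ 85%; employment 68 ≥ 18 mo; reserves 6.4 ≥ 2 mo → does not qualify.
Program C: score 687 < 720; DTI 41.6% ≤ 43%; LTV 64.9% ≤ 80%; employment 68 ≥ 6 mo → does not qualify.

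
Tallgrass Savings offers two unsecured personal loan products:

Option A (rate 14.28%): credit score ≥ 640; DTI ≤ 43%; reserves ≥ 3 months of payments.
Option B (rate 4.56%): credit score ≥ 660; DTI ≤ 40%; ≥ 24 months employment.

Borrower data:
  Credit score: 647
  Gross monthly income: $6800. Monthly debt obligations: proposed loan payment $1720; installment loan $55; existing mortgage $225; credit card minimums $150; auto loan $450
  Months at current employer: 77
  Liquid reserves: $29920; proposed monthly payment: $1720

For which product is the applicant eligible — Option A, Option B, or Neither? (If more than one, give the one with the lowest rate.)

Option A

Total debts = (1,720 + 55 + 225 + 150 + 450) = 2,600; DTI = 2,600/6,800 = 38.2%.
Reserves = 29,920/1,720 = 17.4 months.
Option A: score 647 ≥ 640; DTI 38.2% ≤ 43%; reserves 17.4 ≥ 3 mo → qualifies.
Option B: score 647 < 660; DTI 38.2% ≤ 40%; employment 77 ≥ 24 mo → does not qualify.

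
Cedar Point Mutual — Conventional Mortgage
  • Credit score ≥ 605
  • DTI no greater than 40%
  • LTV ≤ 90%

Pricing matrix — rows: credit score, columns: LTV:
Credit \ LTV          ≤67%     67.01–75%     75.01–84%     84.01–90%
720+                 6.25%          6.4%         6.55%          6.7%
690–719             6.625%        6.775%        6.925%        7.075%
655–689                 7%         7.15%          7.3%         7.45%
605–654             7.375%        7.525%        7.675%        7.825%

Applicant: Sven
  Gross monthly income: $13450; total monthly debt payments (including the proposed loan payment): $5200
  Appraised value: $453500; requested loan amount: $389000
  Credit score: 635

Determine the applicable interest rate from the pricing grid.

Credit score 635 ≥ 605; DTI = 5,200/13,450 = 38.7% ≤ 40%
LTV: 389,000 ÷ 453,500 = 85.8%, within 90% cap
Credit 635 → row 605–654; LTV 85.8% → column 84.01–90%. Grid cell → 7.825%.

7.825%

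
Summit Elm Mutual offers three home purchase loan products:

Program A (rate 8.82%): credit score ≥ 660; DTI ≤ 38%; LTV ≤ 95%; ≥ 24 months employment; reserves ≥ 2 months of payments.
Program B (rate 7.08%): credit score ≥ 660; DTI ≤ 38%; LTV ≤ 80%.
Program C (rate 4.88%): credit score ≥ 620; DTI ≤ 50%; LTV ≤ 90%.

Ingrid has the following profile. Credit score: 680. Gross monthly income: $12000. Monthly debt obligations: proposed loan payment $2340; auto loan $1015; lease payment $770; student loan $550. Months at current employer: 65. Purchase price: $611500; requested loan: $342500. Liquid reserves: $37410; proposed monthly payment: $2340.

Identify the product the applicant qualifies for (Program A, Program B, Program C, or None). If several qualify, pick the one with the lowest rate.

Program C

Total debts = (2,340 + 1,015 + 770 + 550) = 4,675; DTI = 4,675/12,000 = 39%.
LTV = 342,500/611,500 = 56%.
Reserves = 37,410/2,340 = 16.0 months.
Program A: score 680 ≥ 660; DTI 39% > 38%; LTV 56% ≤ 95%; employment 65 ≥ 24 mo; reserves 16.0 ≥ 2 mo → does not qualify.
Program B: score 680 ≥ 660; DTI 39% > 38%; LTV 56% ≤ 80% → does not qualify.
Program C: score 680 ≥ 620; DTI 39% ≤ 50%; LTV 56% ≤ 90% → qualifies.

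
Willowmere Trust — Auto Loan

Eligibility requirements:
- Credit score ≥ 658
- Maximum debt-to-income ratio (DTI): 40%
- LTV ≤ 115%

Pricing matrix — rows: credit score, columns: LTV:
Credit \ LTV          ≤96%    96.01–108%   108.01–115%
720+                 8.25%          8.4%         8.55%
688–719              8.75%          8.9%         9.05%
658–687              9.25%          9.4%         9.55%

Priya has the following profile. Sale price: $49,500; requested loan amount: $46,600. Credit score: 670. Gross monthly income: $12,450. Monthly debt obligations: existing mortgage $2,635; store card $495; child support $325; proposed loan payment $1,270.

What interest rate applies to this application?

9.25%

Credit score 670 ≥ 658; Total monthly debts = (2,635 + 495 + 325 + 1,270) = 4,725. DTI: 4,725 ÷ 12,450 = 38%, within the 40% cap
Loan-to-value = 46,600/49,500 = 94.1% — pass (115% max)
Credit 670 → row 658–687; LTV 94.1% → column ≤96%. Grid cell → 9.25%.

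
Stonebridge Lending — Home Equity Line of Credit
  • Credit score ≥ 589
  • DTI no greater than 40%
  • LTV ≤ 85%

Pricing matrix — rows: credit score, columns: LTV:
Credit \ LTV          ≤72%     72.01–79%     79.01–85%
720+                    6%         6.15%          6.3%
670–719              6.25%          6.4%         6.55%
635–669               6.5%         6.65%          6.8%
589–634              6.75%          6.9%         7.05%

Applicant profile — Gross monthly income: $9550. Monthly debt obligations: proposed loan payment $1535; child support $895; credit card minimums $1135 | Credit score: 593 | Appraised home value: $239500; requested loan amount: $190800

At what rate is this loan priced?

Credit score 593 ≥ 589; Total monthly debts = (1,535 + 895 + 1,135) = 3,565. DTI: 3,565 ÷ 9,550 = 37.3%, within the 40% cap
LTV: 190,800 ÷ 239,500 = 79.7%, within 85% cap
Credit 593 → row 589–634; LTV 79.7% → column 79.01–85%. Grid cell → 7.05%.

7.05%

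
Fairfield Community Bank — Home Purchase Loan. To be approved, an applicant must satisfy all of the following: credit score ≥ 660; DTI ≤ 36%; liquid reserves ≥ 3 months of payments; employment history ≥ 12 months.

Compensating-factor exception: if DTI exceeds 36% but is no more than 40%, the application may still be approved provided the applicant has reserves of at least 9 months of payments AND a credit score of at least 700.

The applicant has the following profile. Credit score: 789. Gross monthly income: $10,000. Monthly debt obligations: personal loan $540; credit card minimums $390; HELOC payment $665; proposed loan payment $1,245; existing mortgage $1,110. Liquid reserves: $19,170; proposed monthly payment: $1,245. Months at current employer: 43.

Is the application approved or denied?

Credit score 789 ≥ 660 (meets base)
Total debts = (540 + 390 + 665 + 1,245 + 1,110) = 3,950. DTI = 3,950/10,000 = 39.5% > 36% — standard DTI limit exceeded.
Liquid reserves cover 19,170/1,245 = 15.4 months — ≥ 3 required
Employment 43 ≥ 12 months
39.5% falls in the override range (36%–40%), so the compensating-factor test applies.
Reserves 15.4 ≥ 9 months; credit score 789 ≥ 700.
Both compensating conditions met → exception applies.

Approved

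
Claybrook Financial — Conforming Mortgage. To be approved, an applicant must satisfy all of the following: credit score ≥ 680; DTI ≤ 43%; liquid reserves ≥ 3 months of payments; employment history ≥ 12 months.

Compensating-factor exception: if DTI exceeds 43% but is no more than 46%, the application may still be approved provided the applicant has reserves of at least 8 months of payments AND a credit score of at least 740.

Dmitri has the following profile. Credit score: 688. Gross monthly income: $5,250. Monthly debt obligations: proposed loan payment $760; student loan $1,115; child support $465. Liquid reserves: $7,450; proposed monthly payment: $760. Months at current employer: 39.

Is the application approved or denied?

Denied

Credit score 688 ≥ 680 (meets base)
Total debts = (760 + 1,115 + 465) = 2,340. DTI: 2,340 ÷ 5,250 = 44.6%, over the 43% base limit.
Reserves = 7,450/760 = 9.8 months ≥ 3
Employment 39 ≥ 12 months
DTI 44.6% is within the 43%–46% exception band; checking compensating factors.
Reserves 9.8 ≥ 8 months; credit score 688 < 740.
Compensating-factor requirement not fully met.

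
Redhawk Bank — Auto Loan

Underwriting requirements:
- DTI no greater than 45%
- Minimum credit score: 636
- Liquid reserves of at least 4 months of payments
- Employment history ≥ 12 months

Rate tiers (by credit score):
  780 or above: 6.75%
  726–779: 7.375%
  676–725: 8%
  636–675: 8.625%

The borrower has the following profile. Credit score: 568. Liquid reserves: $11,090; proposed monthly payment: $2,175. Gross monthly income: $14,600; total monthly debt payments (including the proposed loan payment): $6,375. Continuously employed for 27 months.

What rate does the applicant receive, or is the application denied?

Denied

Credit score 568 < 636 (below minimum)
Employment 27 ≥ 12 months
DTI = 6,375/14,600 = 43.7% ≤ 45%
Reserves: 11,090 ÷ 2,175 = 5.1 months (meets 4-month minimum)
Not all requirements met → denied.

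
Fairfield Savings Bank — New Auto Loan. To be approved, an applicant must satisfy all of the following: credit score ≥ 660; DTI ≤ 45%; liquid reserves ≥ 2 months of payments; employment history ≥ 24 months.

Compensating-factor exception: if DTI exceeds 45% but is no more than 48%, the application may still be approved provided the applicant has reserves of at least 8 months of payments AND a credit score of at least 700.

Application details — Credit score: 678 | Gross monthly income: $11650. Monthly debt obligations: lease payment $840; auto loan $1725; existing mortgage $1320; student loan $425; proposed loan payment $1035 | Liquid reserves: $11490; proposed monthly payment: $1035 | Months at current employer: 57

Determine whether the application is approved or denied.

Credit score 678 ≥ 660 (meets base)
Total debts = (840 + 1,725 + 1,320 + 425 + 1,035) = 5,345. DTI = 5,345/11,650 = 45.9% > 45% — standard DTI limit exceeded.
Reserves: 11,490 ÷ 1,035 = 11.1 months (meets 2-month minimum)
Employment 57 ≥ 24 months
45.9% falls in the override range (45%–48%), so the compensating-factor test applies.
Reserves 11.1 ≥ 8 months; credit score 678 < 700.
Compensating-factor requirement not fully met.

Denied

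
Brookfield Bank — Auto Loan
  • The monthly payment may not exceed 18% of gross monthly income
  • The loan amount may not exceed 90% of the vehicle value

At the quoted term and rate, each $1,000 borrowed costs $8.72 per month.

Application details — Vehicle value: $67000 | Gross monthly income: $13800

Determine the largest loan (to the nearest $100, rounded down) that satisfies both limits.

$60,300

Payment cap: 18% × $13,800 = $2,484/month.
At $8.72 per $1,000, that supports 2,484/8.72 × 1,000 ≈ $284,862 → $284,800.
LTV cap: 90% × $67,000 = $60,300 → $60,300.
Binding constraint: loan-to-value.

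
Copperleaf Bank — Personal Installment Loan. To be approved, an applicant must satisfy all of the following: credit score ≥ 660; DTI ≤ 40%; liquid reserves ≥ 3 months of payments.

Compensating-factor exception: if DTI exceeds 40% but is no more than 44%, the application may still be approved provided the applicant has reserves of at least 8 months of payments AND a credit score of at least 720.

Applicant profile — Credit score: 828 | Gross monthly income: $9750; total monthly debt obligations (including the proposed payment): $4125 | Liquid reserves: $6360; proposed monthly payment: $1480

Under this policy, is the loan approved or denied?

Credit score 828 ≥ 660 (meets base)
DTI: 4,125 ÷ 9,750 = 42.3%, over the 40% base limit.
Reserves = 6,360/1,480 = 4.3 months ≥ 3
42.3% falls in the override range (40%–44%), so the compensating-factor test applies.
Override check — reserves: 4.3 mo (short of 8); score: 828 (ok).
Compensating-factor requirement not fully met.

Denied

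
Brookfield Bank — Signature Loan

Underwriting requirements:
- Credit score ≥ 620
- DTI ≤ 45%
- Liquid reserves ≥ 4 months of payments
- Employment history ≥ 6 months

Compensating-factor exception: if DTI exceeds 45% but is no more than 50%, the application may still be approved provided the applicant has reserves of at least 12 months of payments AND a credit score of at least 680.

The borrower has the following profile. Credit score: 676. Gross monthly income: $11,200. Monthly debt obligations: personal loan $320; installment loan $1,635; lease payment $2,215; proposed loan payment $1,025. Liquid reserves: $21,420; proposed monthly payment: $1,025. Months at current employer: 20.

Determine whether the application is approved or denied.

Denied

Credit score 676 ≥ 620 (meets base)
Total debts = (320 + 1,635 + 2,215 + 1,025) = 5,195. DTI: 5,195 ÷ 11,200 = 46.4%, over the 45% base limit.
Reserves: 21,420 ÷ 1,025 = 20.9 months (meets 4-month minimum)
Employment 20 ≥ 6 months
46.4% falls in the override range (45%–50%), so the compensating-factor test applies.
Reserves 20.9 ≥ 12 months; credit score 676 < 680.
Compensating-factor requirement not fully met.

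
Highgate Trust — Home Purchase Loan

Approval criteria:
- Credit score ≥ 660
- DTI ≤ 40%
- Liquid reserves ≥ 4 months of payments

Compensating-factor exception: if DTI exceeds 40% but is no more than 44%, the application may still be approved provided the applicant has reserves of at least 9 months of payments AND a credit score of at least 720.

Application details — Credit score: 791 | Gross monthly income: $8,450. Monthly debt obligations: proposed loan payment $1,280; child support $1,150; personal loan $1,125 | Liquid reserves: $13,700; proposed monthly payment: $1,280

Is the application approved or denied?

Credit score 791 ≥ 660 (meets base)
Total debts = (1,280 + 1,150 + 1,125) = 3,555. DTI: 3,555 ÷ 8,450 = 42.1%, over the 40% base limit.
Liquid reserves cover 13,700/1,280 = 10.7 months — ≥ 4 required
DTI 42.1% is within the 40%–44% exception band; checking compensating factors.
Reserves 10.7 ≥ 9 months; credit score 791 ≥ 720.
Both compensating conditions met → exception applies.

Approved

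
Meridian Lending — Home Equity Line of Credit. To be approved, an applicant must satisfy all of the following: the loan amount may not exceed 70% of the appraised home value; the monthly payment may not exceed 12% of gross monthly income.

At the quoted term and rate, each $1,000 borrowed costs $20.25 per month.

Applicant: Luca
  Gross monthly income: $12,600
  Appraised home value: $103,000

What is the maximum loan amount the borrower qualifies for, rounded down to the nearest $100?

Payment cap: 12% × $12,600 = $1,512/month.
At $20.25 per $1,000, that supports 1,512/20.25 × 1,000 ≈ $74,666 → $74,600.
LTV cap: 70% × $103,000 = $72,100 → $72,100.
Binding constraint: loan-to-value.

$72,100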